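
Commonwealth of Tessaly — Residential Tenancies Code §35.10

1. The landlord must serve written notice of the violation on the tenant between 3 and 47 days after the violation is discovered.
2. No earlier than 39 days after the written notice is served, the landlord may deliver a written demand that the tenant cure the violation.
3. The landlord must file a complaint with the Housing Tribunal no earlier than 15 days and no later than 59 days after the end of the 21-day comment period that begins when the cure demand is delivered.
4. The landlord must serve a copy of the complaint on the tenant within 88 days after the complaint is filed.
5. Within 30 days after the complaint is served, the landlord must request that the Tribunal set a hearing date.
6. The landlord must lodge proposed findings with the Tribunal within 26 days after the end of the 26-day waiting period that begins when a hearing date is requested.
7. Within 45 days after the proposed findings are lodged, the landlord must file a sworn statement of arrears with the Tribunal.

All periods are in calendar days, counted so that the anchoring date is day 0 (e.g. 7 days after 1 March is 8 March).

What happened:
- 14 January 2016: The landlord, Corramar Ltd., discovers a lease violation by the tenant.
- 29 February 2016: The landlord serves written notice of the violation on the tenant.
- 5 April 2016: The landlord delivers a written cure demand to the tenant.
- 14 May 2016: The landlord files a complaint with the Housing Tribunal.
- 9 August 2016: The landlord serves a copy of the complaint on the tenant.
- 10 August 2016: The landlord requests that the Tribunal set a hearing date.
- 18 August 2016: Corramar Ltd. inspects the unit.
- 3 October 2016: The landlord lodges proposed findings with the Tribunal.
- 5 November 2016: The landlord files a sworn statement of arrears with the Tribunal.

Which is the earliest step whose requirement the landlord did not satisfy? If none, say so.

(1) the permitted window runs from 14 January 2016 + 3 = 17 January 2016 to 14 January 2016 + 47 = 1 March 2016; done 29 February 2016, which is between those dates.
(2) permitted from 29 February 2016 + 39 days = 8 April 2016 onward; done 5 April 2016 — 3 days too early.
The procedure was therefore not followed at step 2.

Step 2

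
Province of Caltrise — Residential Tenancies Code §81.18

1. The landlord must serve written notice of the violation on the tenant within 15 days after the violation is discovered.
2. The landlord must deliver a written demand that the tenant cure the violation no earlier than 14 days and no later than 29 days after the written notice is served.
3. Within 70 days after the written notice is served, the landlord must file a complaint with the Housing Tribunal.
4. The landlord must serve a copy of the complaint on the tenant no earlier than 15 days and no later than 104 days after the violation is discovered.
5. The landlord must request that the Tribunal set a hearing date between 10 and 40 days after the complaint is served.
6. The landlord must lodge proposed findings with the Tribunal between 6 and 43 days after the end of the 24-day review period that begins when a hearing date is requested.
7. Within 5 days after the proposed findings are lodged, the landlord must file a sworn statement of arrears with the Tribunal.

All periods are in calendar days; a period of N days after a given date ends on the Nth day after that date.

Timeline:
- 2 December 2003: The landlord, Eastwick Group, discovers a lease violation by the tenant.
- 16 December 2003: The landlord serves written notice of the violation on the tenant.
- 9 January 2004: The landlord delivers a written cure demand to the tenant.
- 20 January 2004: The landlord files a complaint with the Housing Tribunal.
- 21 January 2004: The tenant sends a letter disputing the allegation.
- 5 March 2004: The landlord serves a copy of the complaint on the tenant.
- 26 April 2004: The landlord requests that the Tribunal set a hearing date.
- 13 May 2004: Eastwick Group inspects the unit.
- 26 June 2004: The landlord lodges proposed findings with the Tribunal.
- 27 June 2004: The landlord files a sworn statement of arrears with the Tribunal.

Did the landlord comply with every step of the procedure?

Step 1: 15 days after 2 December 2003 (when the violation is discovered) is 17 December 2003; completed 16 December 2003, before the deadline.
Step 2: the window is 14–29 days after 16 December 2003 (when the written notice is served), so 30 December 2003 through 14 January 2004; done 9 January 2004 — within the window.
Step 3: 70 days after 16 December 2003 (when the written notice is served) is 24 February 2004; completed 20 January 2004, before the deadline.
Step 4: the window is 15–104 days after 2 December 2003 (when the violation is discovered), so 17 December 2003 through 15 March 2004; done 5 March 2004, which is between those dates.
Step 5: the window is 10–40 days after 5 March 2004 (when the complaint is served), so 15 March 2004 through 14 April 2004; 26 April 2004 is 12 days past the end of the window.
No need to go further; step 5 was not satisfied.

No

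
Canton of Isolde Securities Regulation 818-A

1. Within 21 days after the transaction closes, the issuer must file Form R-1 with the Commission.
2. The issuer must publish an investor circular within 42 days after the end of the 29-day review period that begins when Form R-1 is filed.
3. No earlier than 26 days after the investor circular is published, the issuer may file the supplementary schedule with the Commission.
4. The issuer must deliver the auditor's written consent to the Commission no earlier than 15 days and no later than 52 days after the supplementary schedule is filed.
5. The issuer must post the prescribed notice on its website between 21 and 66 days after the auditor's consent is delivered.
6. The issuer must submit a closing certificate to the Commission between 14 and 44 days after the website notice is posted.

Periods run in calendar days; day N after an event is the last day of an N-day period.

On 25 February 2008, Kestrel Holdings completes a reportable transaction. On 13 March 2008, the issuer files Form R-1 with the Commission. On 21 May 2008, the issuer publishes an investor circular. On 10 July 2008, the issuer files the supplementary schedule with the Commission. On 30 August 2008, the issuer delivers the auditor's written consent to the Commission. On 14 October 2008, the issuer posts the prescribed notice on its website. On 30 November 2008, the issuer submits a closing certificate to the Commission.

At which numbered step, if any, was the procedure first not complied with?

Step 1 — counting 21 days from 25 February 2008 (when the transaction closes) gives a deadline of 17 March 2008; completed 13 March 2008, before the deadline.
Step 2 — counting 42 days from 11 April 2008 (end of the 29-day review period, which began when Form R-1 is filed on 13 March 2008) gives a deadline of 23 May 2008; 21 May 2008 is within that limit.
Step 3 — must wait 26 days from 21 May 2008 (when the investor circular is published), so not before 16 June 2008; done 10 July 2008 — permitted.
Step 4 — 15 and 52 days from 10 July 2008 (when the supplementary schedule is filed) are 25 July 2008 and 31 August 2008 respectively; 30 August 2008 falls inside that range.
Step 5 — 21 and 66 days from 30 August 2008 (when the auditor's consent is delivered) are 20 September 2008 and 4 November 2008 respectively; done 14 October 2008 — within the window.
Step 6 — 14 and 44 days from 14 October 2008 (when the website notice is posted) are 28 October 2008 and 27 November 2008 respectively; 30 November 2008 is 3 days past the end of the window.
The procedure was therefore not followed at step 6.

Step 6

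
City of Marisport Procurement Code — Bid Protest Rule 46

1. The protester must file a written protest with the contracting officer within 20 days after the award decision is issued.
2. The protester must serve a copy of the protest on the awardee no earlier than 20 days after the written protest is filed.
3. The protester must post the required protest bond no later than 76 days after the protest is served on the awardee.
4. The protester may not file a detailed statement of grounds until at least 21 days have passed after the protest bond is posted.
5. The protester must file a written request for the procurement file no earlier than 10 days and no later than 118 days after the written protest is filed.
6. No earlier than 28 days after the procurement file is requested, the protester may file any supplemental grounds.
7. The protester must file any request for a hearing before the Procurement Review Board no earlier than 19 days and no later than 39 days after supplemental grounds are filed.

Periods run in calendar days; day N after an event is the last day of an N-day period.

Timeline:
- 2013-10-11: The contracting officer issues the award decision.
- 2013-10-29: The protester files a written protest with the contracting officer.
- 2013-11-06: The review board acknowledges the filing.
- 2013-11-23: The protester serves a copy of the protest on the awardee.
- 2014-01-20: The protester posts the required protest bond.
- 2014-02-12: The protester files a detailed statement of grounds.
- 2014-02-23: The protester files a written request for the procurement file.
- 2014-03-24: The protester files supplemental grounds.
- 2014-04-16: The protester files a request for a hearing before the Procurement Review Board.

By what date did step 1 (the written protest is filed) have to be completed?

Step 1 runs from 2013-10-11, when the award decision is issued. 20 days after 2013-10-11 is 2013-10-31.

2013-10-31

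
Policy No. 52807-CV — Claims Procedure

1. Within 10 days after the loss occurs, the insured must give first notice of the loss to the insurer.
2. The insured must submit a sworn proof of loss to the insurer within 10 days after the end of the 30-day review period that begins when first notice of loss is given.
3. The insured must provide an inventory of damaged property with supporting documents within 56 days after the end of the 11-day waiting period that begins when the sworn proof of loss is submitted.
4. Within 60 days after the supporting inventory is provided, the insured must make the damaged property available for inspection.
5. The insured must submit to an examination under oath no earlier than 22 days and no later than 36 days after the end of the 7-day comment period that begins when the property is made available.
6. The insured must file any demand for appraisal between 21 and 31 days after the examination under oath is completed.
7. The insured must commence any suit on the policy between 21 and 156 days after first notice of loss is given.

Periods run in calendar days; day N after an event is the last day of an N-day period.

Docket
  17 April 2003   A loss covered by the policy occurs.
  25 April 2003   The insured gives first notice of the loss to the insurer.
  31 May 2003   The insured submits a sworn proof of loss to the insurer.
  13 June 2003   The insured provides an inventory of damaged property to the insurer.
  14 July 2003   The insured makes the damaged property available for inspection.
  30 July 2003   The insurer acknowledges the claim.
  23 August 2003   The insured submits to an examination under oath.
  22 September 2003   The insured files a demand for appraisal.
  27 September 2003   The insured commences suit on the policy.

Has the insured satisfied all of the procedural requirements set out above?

Yes

Step 1: 10 days after 17 April 2003 (when the loss occurs) is 27 April 2003; 25 April 2003 is within that limit.
Step 2: 10 days after 25 May 2003 (end of the 30-day review period, which began when first notice of loss is given on 25 April 2003) is 4 June 2003; 31 May 2003 is within that limit.
Step 3: 56 days after 11 June 2003 (end of the 11-day waiting period, which began when the sworn proof of loss is submitted on 31 May 2003) is 6 August 2003; completed 13 June 2003, before the deadline.
Step 4: 60 days after 13 June 2003 (when the supporting inventory is provided) is 12 August 2003; 14 July 2003 is within that limit.
Step 5: the window is 22–36 days after 21 July 2003 (end of the 7-day comment period, which began when the property is made available on 14 July 2003), so 12 August 2003 through 26 August 2003; done 23 August 2003 — within the window.
Step 6: the window is 21–31 days after 23 August 2003 (when the examination under oath is completed), so 13 September 2003 through 23 September 2003; 22 September 2003 falls inside that range.
Step 7: the window is 21–156 days after 25 April 2003 (when first notice of loss is given), so 16 May 2003 through 28 September 2003; done 27 September 2003 — within the window.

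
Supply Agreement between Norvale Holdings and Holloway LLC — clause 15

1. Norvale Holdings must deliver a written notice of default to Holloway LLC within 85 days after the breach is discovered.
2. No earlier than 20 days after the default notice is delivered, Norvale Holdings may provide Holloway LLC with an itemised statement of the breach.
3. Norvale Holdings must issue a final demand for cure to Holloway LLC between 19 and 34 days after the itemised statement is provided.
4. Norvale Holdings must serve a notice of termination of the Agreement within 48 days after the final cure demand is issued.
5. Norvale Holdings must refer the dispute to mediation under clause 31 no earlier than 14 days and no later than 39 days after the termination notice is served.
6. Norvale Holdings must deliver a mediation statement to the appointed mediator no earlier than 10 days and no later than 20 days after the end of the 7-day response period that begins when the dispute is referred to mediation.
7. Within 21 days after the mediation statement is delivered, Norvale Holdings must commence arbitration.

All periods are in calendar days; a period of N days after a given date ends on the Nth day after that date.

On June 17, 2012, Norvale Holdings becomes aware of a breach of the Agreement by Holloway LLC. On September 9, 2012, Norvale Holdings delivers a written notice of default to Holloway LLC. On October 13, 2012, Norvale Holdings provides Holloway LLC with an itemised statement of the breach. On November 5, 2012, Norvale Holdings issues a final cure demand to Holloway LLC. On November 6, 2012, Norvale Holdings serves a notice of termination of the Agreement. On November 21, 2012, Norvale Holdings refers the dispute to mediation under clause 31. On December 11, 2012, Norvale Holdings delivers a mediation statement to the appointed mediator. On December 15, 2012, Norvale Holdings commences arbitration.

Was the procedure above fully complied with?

Step 1: 85 days after June 17, 2012 (when the breach is discovered) is September 10, 2012; completed September 9, 2012, before the deadline.
Step 2: the earliest permitted date is 20 days after September 9, 2012 (when the default notice is delivered), i.e. September 29, 2012; done October 13, 2012 — permitted.
Step 3: the window is 19–34 days after October 13, 2012 (when the itemised statement is provided), so November 1, 2012 through November 16, 2012; November 5, 2012 falls inside that range.
Step 4: 48 days after November 5, 2012 (when the final cure demand is issued) is December 23, 2012; November 6, 2012 is within that limit.
Step 5: the window is 14–39 days after November 6, 2012 (when the termination notice is served), so November 20, 2012 through December 15, 2012; November 21, 2012 falls inside that range.
Step 6: the window is 10–20 days after November 28, 2012 (end of the 7-day response period, which began when the dispute is referred to mediation on November 21, 2012), so December 8, 2012 through December 18, 2012; December 11, 2012 falls inside that range.
Step 7: 21 days after December 11, 2012 (when the mediation statement is delivered) is January 1, 2013; completed December 15, 2012, before the deadline.

Yes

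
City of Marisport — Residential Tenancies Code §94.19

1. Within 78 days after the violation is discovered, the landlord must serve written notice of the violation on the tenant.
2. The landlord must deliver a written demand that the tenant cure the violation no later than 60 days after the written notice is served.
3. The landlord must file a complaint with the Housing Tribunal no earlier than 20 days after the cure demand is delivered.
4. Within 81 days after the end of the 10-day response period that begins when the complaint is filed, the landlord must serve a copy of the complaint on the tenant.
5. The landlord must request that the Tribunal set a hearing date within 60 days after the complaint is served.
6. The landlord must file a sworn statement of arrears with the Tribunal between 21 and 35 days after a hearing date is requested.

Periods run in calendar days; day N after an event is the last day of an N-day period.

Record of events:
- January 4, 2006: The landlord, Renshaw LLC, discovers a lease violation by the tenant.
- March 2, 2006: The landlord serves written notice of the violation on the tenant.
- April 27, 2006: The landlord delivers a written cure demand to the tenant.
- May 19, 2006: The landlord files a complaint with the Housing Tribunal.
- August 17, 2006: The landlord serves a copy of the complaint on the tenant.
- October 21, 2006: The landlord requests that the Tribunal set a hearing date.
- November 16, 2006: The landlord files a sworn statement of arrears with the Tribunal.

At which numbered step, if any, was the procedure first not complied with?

Step 5

Step 1 — counting 78 days from January 4, 2006 (when the violation is discovered) gives a deadline of March 23, 2006; completed March 2, 2006, before the deadline.
Step 2 — counting 60 days from March 2, 2006 (when the written notice is served) gives a deadline of May 1, 2006; April 27, 2006 is within that limit.
Step 3 — must wait 20 days from April 27, 2006 (when the cure demand is delivered), so not before May 17, 2006; done May 19, 2006 — permitted.
Step 4 — counting 81 days from May 29, 2006 (end of the 10-day response period, which began when the complaint is filed on May 19, 2006) gives a deadline of August 18, 2006; done August 17, 2006 — timely.
Step 5 — counting 60 days from August 17, 2006 (when the complaint is served) gives a deadline of October 16, 2006; done October 21, 2006 — 5 days late.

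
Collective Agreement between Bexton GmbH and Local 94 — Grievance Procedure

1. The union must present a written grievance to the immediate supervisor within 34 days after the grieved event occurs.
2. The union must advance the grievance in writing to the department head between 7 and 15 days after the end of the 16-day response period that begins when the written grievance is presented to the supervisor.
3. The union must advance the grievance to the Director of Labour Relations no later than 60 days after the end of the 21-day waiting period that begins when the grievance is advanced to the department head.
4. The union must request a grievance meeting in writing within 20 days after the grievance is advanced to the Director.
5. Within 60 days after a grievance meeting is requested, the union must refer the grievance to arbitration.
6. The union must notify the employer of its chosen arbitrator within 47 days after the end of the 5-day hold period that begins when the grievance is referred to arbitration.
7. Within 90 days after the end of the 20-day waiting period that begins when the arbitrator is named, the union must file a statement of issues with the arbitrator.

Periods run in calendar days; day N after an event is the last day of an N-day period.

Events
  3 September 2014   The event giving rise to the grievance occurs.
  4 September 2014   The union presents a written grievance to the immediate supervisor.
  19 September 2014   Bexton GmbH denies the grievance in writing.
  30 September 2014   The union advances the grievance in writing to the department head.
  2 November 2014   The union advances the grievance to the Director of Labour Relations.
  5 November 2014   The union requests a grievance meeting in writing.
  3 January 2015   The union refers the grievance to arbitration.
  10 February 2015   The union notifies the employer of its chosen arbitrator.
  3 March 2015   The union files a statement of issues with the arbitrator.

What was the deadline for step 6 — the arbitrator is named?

The grievance is referred to arbitration on 3 January 2015; the 5-day hold period therefore ends 8 January 2015, and step 6 runs from that date. 47 days after 8 January 2015 is 24 February 2015.

24 February 2015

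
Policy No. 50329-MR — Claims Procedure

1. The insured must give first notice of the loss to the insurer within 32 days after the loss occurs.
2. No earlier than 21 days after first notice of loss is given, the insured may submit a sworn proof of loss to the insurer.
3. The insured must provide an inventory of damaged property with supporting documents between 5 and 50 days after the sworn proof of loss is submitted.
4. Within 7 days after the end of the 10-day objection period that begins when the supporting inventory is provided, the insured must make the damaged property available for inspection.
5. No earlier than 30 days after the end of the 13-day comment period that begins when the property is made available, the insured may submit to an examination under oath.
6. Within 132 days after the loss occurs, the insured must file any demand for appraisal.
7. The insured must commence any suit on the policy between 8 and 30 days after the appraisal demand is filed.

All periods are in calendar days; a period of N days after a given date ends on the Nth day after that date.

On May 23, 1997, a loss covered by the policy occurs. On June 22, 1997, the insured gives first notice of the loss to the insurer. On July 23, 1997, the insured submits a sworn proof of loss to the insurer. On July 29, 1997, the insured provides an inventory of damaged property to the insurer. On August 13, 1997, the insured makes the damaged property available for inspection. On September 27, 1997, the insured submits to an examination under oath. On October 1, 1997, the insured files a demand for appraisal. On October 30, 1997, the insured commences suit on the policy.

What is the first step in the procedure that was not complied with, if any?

Step 1 — counting 32 days from May 23, 1997 (when the loss occurs) gives a deadline of June 24, 1997; done June 22, 1997 — timely.
Step 2 — must wait 21 days from June 22, 1997 (when first notice of loss is given), so not before July 13, 1997; done July 23, 1997, after the minimum wait.
Step 3 — 5 and 50 days from July 23, 1997 (when the sworn proof of loss is submitted) are July 28, 1997 and September 11, 1997 respectively; July 29, 1997 falls inside that range.
Step 4 — counting 7 days from August 8, 1997 (end of the 10-day objection period, which began when the supporting inventory is provided on July 29, 1997) gives a deadline of August 15, 1997; August 13, 1997 is within that limit.
Step 5 — must wait 30 days from August 26, 1997 (end of the 13-day comment period, which began when the property is made available on August 13, 1997), so not before September 25, 1997; done September 27, 1997 — permitted.
Step 6 — counting 132 days from May 23, 1997 (when the loss occurs) gives a deadline of October 2, 1997; done October 1, 1997 — timely.
Step 7 — 8 and 30 days from October 1, 1997 (when the appraisal demand is filed) are October 9, 1997 and October 31, 1997 respectively; done October 30, 1997, which is between those dates.

None — every step was satisfied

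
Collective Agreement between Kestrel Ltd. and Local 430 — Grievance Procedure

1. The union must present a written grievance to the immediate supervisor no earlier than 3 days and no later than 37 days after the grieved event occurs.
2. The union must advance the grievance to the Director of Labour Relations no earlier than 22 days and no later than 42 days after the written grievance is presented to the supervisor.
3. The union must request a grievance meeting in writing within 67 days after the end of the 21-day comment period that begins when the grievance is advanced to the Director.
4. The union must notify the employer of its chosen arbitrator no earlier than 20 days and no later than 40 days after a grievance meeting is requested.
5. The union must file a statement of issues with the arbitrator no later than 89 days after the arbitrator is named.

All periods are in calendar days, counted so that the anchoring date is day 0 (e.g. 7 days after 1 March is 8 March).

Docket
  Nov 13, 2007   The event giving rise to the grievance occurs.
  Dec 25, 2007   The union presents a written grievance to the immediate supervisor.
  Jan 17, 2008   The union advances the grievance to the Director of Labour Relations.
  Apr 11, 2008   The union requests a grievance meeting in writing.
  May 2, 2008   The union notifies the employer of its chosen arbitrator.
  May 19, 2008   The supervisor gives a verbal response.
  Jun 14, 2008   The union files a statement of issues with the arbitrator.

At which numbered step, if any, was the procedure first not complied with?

Step 1 — 3 and 37 days from Nov 13, 2007 (when the grieved event occurs) are Nov 16, 2007 and Dec 20, 2007 respectively; done Dec 25, 2007 — 5 days after the window closed.

Step 1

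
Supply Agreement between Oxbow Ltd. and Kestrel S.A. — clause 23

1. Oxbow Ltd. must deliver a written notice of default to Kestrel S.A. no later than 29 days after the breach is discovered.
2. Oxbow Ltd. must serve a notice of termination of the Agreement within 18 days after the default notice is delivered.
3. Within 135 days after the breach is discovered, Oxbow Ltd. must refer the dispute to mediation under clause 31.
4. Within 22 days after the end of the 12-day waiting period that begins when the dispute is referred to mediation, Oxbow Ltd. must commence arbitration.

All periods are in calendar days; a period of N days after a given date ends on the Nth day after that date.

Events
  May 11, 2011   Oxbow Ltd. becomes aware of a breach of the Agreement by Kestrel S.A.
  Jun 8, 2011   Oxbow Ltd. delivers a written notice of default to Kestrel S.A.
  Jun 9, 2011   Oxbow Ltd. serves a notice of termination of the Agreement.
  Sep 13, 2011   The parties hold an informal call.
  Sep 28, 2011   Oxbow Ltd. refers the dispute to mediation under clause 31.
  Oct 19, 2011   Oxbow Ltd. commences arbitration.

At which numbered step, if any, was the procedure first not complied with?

Step 3

Step 1: 29 days after May 11, 2011 (when the breach is discovered) is Jun 9, 2011; done Jun 8, 2011 — timely.
Step 2: 18 days after Jun 8, 2011 (when the default notice is delivered) is Jun 26, 2011; done Jun 9, 2011 — timely.
Step 3: 135 days after May 11, 2011 (when the breach is discovered) is Sep 23, 2011; done Sep 28, 2011 — 5 days late.
The procedure was therefore not followed at step 3.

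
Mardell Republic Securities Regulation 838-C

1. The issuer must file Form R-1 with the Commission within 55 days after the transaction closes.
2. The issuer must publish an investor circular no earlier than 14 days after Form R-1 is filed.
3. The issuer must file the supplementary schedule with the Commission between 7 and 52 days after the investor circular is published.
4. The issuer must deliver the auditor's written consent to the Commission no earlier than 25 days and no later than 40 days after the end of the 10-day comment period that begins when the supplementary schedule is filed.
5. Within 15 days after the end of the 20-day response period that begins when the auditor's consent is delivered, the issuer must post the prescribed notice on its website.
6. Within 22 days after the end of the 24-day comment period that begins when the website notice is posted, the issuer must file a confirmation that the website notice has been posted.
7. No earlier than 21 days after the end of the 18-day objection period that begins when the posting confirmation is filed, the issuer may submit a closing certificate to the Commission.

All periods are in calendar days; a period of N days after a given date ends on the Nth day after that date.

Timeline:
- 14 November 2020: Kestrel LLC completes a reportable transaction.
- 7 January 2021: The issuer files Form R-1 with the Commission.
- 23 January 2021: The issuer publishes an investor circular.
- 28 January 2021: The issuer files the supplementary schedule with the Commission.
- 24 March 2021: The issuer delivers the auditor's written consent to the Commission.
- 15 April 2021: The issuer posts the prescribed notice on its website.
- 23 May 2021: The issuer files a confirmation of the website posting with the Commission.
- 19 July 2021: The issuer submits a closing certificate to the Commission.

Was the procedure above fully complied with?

No

Step 1 — counting 55 days from 14 November 2020 (when the transaction closes) gives a deadline of 8 January 2021; completed 7 January 2021, before the deadline.
Step 2 — must wait 14 days from 7 January 2021 (when Form R-1 is filed), so not before 21 January 2021; done 23 January 2021 — permitted.
Step 3 — 7 and 52 days from 23 January 2021 (when the investor circular is published) are 30 January 2021 and 16 March 2021 respectively; 28 January 2021 is 2 days too early.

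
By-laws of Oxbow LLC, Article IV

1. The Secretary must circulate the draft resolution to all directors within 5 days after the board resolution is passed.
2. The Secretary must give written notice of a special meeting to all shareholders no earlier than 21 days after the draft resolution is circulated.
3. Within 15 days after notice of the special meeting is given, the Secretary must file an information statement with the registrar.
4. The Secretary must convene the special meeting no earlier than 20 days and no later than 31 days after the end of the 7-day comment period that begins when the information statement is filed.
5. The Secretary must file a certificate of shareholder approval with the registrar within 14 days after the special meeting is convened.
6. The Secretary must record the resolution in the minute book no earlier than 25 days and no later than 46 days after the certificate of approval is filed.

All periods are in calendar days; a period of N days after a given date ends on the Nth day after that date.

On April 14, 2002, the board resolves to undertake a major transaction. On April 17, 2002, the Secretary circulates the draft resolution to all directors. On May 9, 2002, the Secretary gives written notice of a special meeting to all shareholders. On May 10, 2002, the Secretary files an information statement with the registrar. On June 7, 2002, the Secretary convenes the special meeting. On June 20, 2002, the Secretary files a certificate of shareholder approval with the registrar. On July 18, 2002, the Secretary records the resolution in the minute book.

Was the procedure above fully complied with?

Yes

(1) due by April 14, 2002 + 5 days = April 19, 2002; done April 17, 2002 — timely.
(2) permitted from April 17, 2002 + 21 days = May 8, 2002 onward; May 9, 2002 is on or after that date.
(3) due by May 9, 2002 + 15 days = May 24, 2002; May 10, 2002 is within that limit.
(4) the permitted window runs from May 17, 2002 + 20 = June 6, 2002 to May 17, 2002 + 31 = June 17, 2002; done June 7, 2002 — within the window.
(5) due by June 7, 2002 + 14 days = June 21, 2002; done June 20, 2002 — timely.
(6) the permitted window runs from June 20, 2002 + 25 = July 15, 2002 to June 20, 2002 + 46 = August 5, 2002; July 18, 2002 falls inside that range.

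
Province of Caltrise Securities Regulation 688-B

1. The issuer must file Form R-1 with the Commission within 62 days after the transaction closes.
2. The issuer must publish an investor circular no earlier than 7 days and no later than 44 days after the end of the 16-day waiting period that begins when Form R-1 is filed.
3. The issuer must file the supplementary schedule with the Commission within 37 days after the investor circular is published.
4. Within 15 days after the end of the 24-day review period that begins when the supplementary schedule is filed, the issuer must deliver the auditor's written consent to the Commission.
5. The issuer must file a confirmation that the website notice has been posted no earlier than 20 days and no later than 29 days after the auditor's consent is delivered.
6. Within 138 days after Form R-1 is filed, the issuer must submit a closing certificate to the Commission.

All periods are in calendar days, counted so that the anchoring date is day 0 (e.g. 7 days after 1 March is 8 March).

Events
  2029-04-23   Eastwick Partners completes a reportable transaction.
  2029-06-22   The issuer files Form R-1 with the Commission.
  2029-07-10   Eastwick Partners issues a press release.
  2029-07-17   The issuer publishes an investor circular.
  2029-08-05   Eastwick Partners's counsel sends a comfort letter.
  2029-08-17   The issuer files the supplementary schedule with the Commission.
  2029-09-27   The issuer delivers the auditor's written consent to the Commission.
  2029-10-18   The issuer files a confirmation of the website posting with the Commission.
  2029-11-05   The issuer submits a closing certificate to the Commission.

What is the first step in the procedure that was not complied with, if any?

Step 1: 62 days after 2029-04-23 (when the transaction closes) is 2029-06-24; 2029-06-22 is within that limit.
Step 2: the window is 7–44 days after 2029-07-08 (end of the 16-day waiting period, which began when Form R-1 is filed on 2029-06-22), so 2029-07-15 through 2029-08-21; done 2029-07-17, which is between those dates.
Step 3: 37 days after 2029-07-17 (when the investor circular is published) is 2029-08-23; 2029-08-17 is within that limit.
Step 4: 15 days after 2029-09-10 (end of the 24-day review period, which began when the supplementary schedule is filed on 2029-08-17) is 2029-09-25; 2029-09-27 misses that deadline by 2 days.
The procedure was therefore not followed at step 4.

Step 4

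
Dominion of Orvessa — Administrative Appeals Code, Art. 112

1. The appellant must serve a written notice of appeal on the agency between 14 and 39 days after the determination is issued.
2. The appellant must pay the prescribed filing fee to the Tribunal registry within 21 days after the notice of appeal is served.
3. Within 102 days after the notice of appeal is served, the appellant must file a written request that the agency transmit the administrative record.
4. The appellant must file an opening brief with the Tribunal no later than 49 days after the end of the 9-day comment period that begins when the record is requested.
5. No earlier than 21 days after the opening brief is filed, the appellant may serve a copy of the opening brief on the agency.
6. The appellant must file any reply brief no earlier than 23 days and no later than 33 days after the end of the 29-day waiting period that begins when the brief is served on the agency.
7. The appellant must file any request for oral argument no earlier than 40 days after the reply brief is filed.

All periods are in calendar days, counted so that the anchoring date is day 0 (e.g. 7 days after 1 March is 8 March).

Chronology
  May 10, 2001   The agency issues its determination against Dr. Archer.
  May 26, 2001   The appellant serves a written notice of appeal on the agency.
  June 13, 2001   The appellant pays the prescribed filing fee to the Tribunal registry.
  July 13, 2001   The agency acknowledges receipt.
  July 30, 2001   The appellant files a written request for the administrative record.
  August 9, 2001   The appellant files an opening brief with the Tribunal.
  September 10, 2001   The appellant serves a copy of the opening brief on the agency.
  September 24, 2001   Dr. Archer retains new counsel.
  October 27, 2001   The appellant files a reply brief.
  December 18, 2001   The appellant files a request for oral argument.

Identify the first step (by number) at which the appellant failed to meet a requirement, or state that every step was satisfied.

Step 6

Step 1 — 14 and 39 days from May 10, 2001 (when the determination is issued) are May 24, 2001 and June 18, 2001 respectively; done May 26, 2001, which is between those dates.
Step 2 — counting 21 days from May 26, 2001 (when the notice of appeal is served) gives a deadline of June 16, 2001; June 13, 2001 is within that limit.
Step 3 — counting 102 days from May 26, 2001 (when the notice of appeal is served) gives a deadline of September 5, 2001; completed July 30, 2001, before the deadline.
Step 4 — counting 49 days from August 8, 2001 (end of the 9-day comment period, which began when the record is requested on July 30, 2001) gives a deadline of September 26, 2001; completed August 9, 2001, before the deadline.
Step 5 — must wait 21 days from August 9, 2001 (when the opening brief is filed), so not before August 30, 2001; done September 10, 2001, after the minimum wait.
Step 6 — 23 and 33 days from October 9, 2001 (end of the 29-day waiting period, which began when the brief is served on the agency on September 10, 2001) are November 1, 2001 and November 11, 2001 respectively; October 27, 2001 is 5 days too early.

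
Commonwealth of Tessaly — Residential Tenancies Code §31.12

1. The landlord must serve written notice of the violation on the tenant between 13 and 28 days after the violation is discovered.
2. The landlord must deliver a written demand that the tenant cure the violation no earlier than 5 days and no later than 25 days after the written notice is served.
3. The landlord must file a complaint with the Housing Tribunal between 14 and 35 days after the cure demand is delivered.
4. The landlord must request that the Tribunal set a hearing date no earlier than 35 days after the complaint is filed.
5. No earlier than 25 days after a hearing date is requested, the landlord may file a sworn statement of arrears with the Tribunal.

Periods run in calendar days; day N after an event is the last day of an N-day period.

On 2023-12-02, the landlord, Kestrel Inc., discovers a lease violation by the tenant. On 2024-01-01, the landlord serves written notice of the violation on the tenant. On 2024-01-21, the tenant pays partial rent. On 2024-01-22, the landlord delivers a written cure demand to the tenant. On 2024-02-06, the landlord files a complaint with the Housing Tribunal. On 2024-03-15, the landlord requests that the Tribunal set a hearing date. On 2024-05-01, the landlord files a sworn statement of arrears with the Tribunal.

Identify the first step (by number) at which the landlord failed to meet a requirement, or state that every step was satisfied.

Step 1

Step 1: the window is 13–28 days after 2023-12-02 (when the violation is discovered), so 2023-12-15 through 2023-12-30; 2024-01-01 is 2 days past the end of the window.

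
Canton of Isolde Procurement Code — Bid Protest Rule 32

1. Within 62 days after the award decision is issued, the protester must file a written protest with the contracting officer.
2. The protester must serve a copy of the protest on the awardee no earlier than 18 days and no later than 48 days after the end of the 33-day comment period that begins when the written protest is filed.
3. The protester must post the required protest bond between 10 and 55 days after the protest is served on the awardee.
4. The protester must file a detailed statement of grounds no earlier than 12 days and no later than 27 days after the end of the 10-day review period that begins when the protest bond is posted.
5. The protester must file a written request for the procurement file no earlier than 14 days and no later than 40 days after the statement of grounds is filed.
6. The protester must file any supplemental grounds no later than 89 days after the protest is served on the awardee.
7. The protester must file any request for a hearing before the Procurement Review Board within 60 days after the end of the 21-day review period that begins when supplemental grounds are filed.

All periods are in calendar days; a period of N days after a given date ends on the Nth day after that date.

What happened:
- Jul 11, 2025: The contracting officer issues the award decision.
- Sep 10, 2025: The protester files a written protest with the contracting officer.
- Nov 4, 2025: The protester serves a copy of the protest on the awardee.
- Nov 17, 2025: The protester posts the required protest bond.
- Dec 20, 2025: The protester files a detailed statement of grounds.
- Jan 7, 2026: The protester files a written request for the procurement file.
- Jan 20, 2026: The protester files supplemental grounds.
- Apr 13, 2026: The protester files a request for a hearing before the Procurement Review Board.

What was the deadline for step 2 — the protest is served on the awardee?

The written protest is filed on Sep 10, 2025; the 33-day comment period therefore ends Oct 13, 2025, and step 2 runs from that date. The window is 18–48 days after Oct 13, 2025; it closes on Nov 30, 2025.

Nov 30, 2025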